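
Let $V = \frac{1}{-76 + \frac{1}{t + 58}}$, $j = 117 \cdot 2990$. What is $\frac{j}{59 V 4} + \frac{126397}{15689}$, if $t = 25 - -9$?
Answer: $- \frac{834070422011}{7405208} \approx -1.1263 \cdot 10^{5}$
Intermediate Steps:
$t = 34$ ($t = 25 + 9 = 34$)
$j = 349830$
$V = - \frac{92}{6991}$ ($V = \frac{1}{-76 + \frac{1}{34 + 58}} = \frac{1}{-76 + \frac{1}{92}} = \frac{1}{- \frac{6991}{92}} = - \frac{92}{6991} \approx -0.01316$)
$\frac{j}{59 V 4} + \frac{126397}{15689} = \frac{349830}{59 \left(- \frac{92}{6991}\right) 4} + \frac{126397}{15689} = \frac{349830}{\left(- \frac{5428}{6991}\right) 4} + 126397 \cdot \frac{1}{15689} = \frac{349830}{- \frac{21712}{6991}} + \frac{126397}{15689} = 349830 \left(- \frac{6991}{21712}\right) + \frac{126397}{15689} = - \frac{53166555}{472} + \frac{126397}{15689} = - \frac{834070422011}{7405208}$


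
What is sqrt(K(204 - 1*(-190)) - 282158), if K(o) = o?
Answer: 2*I*sqrt(70441) ≈ 530.81*I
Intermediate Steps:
sqrt(K(204 - 1*(-190)) - 282158) = sqrt((204 - 1*(-190)) - 282158) = sqrt((204 + 190) - 282158) = sqrt(394 - 282158) = sqrt(-281764) = 2*I*sqrt(70441)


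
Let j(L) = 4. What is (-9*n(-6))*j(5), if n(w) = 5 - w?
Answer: -396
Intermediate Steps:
(-9*n(-6))*j(5) = -9*(5 - 1*(-6))*4 = -9*(5 + 6)*4 = -9*11*4 = -99*4 = -396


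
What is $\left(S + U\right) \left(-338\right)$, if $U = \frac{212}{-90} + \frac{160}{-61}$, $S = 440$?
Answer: $- \frac{403617292}{2745} \approx -1.4704 \cdot 10^{5}$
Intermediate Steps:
$U = - \frac{13666}{2745}$ ($U = 212 \left(- \frac{1}{90}\right) + 160 \left(- \frac{1}{61}\right) = - \frac{106}{45} - \frac{160}{61} = - \frac{13666}{2745} \approx -4.9785$)
$\left(S + U\right) \left(-338\right) = \left(440 - \frac{13666}{2745}\right) \left(-338\right) = \frac{1194134}{2745} \left(-338\right) = - \frac{403617292}{2745}$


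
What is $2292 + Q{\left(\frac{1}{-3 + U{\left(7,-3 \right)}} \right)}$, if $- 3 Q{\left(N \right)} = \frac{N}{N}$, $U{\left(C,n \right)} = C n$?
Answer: $\frac{6875}{3} \approx 2291.7$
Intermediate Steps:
$Q{\left(N \right)} = - \frac{1}{3}$ ($Q{\left(N \right)} = - \frac{N \frac{1}{N}}{3} = \left(- \frac{1}{3}\right) 1 = - \frac{1}{3}$)
$2292 + Q{\left(\frac{1}{-3 + U{\left(7,-3 \right)}} \right)} = 2292 - \frac{1}{3} = \frac{6875}{3}$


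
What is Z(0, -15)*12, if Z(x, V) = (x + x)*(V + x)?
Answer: 0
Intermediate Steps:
Z(x, V) = 2*x*(V + x) (Z(x, V) = (2*x)*(V + x) = 2*x*(V + x))
Z(0, -15)*12 = (2*0*(-15 + 0))*12 = (2*0*(-15))*12 = 0*12 = 0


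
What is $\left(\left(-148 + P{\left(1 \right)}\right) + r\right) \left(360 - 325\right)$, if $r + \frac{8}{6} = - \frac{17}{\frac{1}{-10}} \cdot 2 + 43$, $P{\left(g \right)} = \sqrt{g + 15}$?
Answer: $\frac{24955}{3} \approx 8318.3$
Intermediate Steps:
$P{\left(g \right)} = \sqrt{15 + g}$
$r = \frac{1145}{3}$ ($r = - \frac{4}{3} + \left(- \frac{17}{\frac{1}{-10}} \cdot 2 + 43\right) = - \frac{4}{3} + \left(- \frac{17}{- \frac{1}{10}} \cdot 2 + 43\right) = - \frac{4}{3} + \left(\left(-17\right) \left(-10\right) 2 + 43\right) = - \frac{4}{3} + \left(170 \cdot 2 + 43\right) = - \frac{4}{3} + \left(340 + 43\right) = - \frac{4}{3} + 383 = \frac{1145}{3} \approx 381.67$)
$\left(\left(-148 + P{\left(1 \right)}\right) + r\right) \left(360 - 325\right) = \left(\left(-148 + \sqrt{15 + 1}\right) + \frac{1145}{3}\right) \left(360 - 325\right) = \left(\left(-148 + \sqrt{16}\right) + \frac{1145}{3}\right) 35 = \left(\left(-148 + 4\right) + \frac{1145}{3}\right) 35 = \left(-144 + \frac{1145}{3}\right) 35 = \frac{713}{3} \cdot 35 = \frac{24955}{3}$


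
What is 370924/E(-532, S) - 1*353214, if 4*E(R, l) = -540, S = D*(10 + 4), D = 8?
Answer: -48054814/135 ≈ -3.5596e+5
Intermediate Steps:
S = 112 (S = 8*(10 + 4) = 8*14 = 112)
E(R, l) = -135 (E(R, l) = (1/4)*(-540) = -135)
370924/E(-532, S) - 1*353214 = 370924/(-135) - 1*353214 = 370924*(-1/135) - 353214 = -370924/135 - 353214 = -48054814/135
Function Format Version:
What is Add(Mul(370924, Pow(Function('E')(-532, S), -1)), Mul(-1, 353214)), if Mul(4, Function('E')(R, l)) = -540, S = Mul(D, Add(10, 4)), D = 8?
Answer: Rational(-48054814, 135) ≈ -3.5596e+5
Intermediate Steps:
S = 112 (S = Mul(8, Add(10, 4)) = Mul(8, 14) = 112)
Function('E')(R, l) = -135 (Function('E')(R, l) = Mul(Rational(1, 4), -540) = -135)
Add(Mul(370924, Pow(Function('E')(-532, S), -1)), Mul(-1, 353214)) = Add(Mul(370924, Pow(-135, -1)), Mul(-1, 353214)) = Add(Mul(370924, Rational(-1, 135)), -353214) = Add(Rational(-370924, 135), -353214) = Rational(-48054814, 135)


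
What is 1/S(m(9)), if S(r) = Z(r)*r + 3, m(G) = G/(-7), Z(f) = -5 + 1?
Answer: 7/57 ≈ 0.12281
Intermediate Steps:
Z(f) = -4
m(G) = -G/7 (m(G) = G*(-⅐) = -G/7)
S(r) = 3 - 4*r (S(r) = -4*r + 3 = 3 - 4*r)
1/S(m(9)) = 1/(3 - (-4)*9/7) = 1/(3 - 4*(-9/7)) = 1/(3 + 36/7) = 1/(57/7) = 7/57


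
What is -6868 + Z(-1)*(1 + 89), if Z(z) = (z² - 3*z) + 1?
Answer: -6418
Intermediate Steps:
Z(z) = 1 + z² - 3*z
-6868 + Z(-1)*(1 + 89) = -6868 + (1 + (-1)² - 3*(-1))*(1 + 89) = -6868 + (1 + 1 + 3)*90 = -6868 + 5*90 = -6868 + 450 = -6418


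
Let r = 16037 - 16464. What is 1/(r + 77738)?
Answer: 1/77311 ≈ 1.2935e-5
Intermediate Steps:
r = -427
1/(r + 77738) = 1/(-427 + 77738) = 1/77311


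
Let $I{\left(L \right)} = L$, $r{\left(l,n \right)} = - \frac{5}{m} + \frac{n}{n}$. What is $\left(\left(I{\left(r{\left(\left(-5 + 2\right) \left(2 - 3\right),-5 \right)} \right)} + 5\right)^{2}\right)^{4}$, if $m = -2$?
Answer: $\frac{6975757441}{256} \approx 2.7249 \cdot 10^{7}$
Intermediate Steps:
$r{\left(l,n \right)} = \frac{7}{2}$ ($r{\left(l,n \right)} = - \frac{5}{-2} + \frac{n}{n} = \left(-5\right) \left(- \frac{1}{2}\right) + 1 = \frac{5}{2} + 1 = \frac{7}{2}$)
$\left(\left(I{\left(r{\left(\left(-5 + 2\right) \left(2 - 3\right),-5 \right)} \right)} + 5\right)^{2}\right)^{4} = \left(\left(\frac{7}{2} + 5\right)^{2}\right)^{4} = \left(\left(\frac{17}{2}\right)^{2}\right)^{4} = \left(\frac{289}{4}\right)^{4} = \frac{6975757441}{256}$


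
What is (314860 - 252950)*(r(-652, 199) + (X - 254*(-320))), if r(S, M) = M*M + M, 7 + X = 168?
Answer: 7506030310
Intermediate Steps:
X = 161 (X = -7 + 168 = 161)
r(S, M) = M + M² (r(S, M) = M² + M = M + M²)
(314860 - 252950)*(r(-652, 199) + (X - 254*(-320))) = (314860 - 252950)*(199*(1 + 199) + (161 - 254*(-320))) = 61910*(199*200 + (161 + 81280)) = 61910*(39800 + 81441) = 61910*121241 = 7506030310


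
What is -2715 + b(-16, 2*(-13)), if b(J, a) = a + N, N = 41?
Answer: -2700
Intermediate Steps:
b(J, a) = 41 + a (b(J, a) = a + 41 = 41 + a)
-2715 + b(-16, 2*(-13)) = -2715 + (41 + 2*(-13)) = -2715 + (41 - 26) = -2715 + 15 = -2700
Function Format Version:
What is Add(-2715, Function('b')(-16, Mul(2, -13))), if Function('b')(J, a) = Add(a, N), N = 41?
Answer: -2700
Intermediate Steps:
Function('b')(J, a) = Add(41, a) (Function('b')(J, a) = Add(a, 41) = Add(41, a))
Add(-2715, Function('b')(-16, Mul(2, -13))) = Add(-2715, Add(41, Mul(2, -13))) = Add(-2715, Add(41, -26)) = Add(-2715, 15) = -2700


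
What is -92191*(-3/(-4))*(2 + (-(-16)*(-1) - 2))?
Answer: 1106292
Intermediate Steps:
-92191*(-3/(-4))*(2 + (-(-16)*(-1) - 2)) = -92191*(-3*(-1/4))*(2 + (-4*4 - 2)) = -276573*(2 + (-16 - 2))/4 = -276573*(2 - 18)/4 = -276573*(-16)/4 = -92191*(-12) = 1106292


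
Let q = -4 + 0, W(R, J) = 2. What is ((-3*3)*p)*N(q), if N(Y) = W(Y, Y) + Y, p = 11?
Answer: 198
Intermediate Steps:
q = -4
N(Y) = 2 + Y
((-3*3)*p)*N(q) = (-3*3*11)*(2 - 4) = -9*11*(-2) = -99*(-2) = 198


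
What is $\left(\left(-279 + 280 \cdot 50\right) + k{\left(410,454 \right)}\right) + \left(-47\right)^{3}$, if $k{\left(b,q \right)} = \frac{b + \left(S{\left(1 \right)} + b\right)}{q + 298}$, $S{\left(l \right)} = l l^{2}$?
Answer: $- \frac{67755883}{752} \approx -90101.0$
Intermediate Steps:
$S{\left(l \right)} = l^{3}$
$k{\left(b,q \right)} = \frac{1 + 2 b}{298 + q}$ ($k{\left(b,q \right)} = \frac{b + \left(1^{3} + b\right)}{q + 298} = \frac{b + \left(1 + b\right)}{298 + q} = \frac{1 + 2 b}{298 + q}$)
$\left(\left(-279 + 280 \cdot 50\right) + k{\left(410,454 \right)}\right) + \left(-47\right)^{3} = \left(\left(-279 + 280 \cdot 50\right) + \frac{1 + 2 \cdot 410}{298 + 454}\right) + \left(-47\right)^{3} = \left(\left(-279 + 14000\right) + \frac{1 + 820}{752}\right) - 103823 = \left(13721 + \frac{1}{752} \cdot 821\right) - 103823 = \left(13721 + \frac{821}{752}\right) - 103823 = \frac{10319013}{752} - 103823 = - \frac{67755883}{752}$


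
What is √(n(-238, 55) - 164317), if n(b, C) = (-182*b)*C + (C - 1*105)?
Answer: √2218013 ≈ 1489.3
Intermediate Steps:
n(b, C) = -105 + C - 182*C*b (n(b, C) = -182*C*b + (C - 105) = -182*C*b + (-105 + C) = -105 + C - 182*C*b)
√(n(-238, 55) - 164317) = √((-105 + 55 - 182*55*(-238)) - 164317) = √((-105 + 55 + 2382380) - 164317) = √(2382330 - 164317) = √2218013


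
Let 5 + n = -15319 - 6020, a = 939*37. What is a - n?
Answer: 56087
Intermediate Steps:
a = 34743
n = -21344 (n = -5 + (-15319 - 6020) = -5 - 21339 = -21344)
a - n = 34743 - 1*(-21344) = 34743 + 21344 = 56087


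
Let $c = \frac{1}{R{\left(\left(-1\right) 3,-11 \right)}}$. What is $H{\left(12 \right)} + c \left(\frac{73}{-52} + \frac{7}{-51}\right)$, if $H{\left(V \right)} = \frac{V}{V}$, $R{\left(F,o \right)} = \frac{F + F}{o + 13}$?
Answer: $\frac{12043}{7956} \approx 1.5137$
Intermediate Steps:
$R{\left(F,o \right)} = \frac{2 F}{13 + o}$
$H{\left(V \right)} = 1$
$c = - \frac{1}{3}$ ($c = \frac{1}{2 \left(\left(-1\right) 3\right) \frac{1}{13 - 11}} = \frac{1}{2 \left(-3\right) \frac{1}{2}} = \frac{1}{-3} = - \frac{1}{3} \approx -0.33333$)
$H{\left(12 \right)} + c \left(\frac{73}{-52} + \frac{7}{-51}\right) = 1 - \frac{\frac{73}{-52} + \frac{7}{-51}}{3} = 1 - \frac{73 \left(- \frac{1}{52}\right) + 7 \left(- \frac{1}{51}\right)}{3} = 1 - \frac{- \frac{73}{52} - \frac{7}{51}}{3} = 1 - - \frac{4087}{7956} = 1 + \frac{4087}{7956} = \frac{12043}{7956}$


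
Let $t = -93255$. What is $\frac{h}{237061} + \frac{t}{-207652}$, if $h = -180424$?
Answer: $- \frac{15358280893}{49226190772} \approx -0.31199$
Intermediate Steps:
$\frac{h}{237061} + \frac{t}{-207652} = - \frac{180424}{237061} - \frac{93255}{-207652} = \left(-180424\right) \frac{1}{237061} - - \frac{93255}{207652} = - \frac{180424}{237061} + \frac{93255}{207652} = - \frac{15358280893}{49226190772}$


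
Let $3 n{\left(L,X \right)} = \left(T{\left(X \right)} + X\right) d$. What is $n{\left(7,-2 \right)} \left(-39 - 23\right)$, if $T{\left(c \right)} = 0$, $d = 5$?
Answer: $\frac{620}{3} \approx 206.67$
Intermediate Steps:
$n{\left(L,X \right)} = \frac{5 X}{3}$ ($n{\left(L,X \right)} = \frac{\left(0 + X\right) 5}{3} = \frac{X 5}{3} = \frac{5 X}{3}$)
$n{\left(7,-2 \right)} \left(-39 - 23\right) = \frac{5}{3} \left(-2\right) \left(-39 - 23\right) = \left(- \frac{10}{3}\right) \left(-62\right) = \frac{620}{3}$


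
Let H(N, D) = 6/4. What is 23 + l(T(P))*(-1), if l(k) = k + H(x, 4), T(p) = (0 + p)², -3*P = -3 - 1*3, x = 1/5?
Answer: 35/2 ≈ 17.500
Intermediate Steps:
x = ⅕ (x = 1*(⅕) = ⅕ ≈ 0.20000)
H(N, D) = 3/2 (H(N, D) = 6*(¼) = 3/2)
P = 2 (P = -(-3 - 1*3)/3 = -(-3 - 3)/3 = -⅓*(-6) = 2)
T(p) = p²
l(k) = 3/2 + k (l(k) = k + 3/2 = 3/2 + k)
23 + l(T(P))*(-1) = 23 + (3/2 + 2²)*(-1) = 23 + (3/2 + 4)*(-1) = 23 + (11/2)*(-1) = 23 - 11/2 = 35/2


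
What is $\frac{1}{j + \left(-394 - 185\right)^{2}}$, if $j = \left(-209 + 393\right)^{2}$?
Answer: $\frac{1}{369097} \approx 2.7093 \cdot 10^{-6}$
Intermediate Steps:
$j = 33856$ ($j = 184^{2} = 33856$)
$\frac{1}{j + \left(-394 - 185\right)^{2}} = \frac{1}{33856 + \left(-394 - 185\right)^{2}} = \frac{1}{33856 + \left(-579\right)^{2}} = \frac{1}{33856 + 335241} = \frac{1}{369097}$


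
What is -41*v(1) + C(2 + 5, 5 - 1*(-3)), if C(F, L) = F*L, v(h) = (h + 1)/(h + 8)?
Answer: 422/9 ≈ 46.889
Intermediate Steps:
v(h) = (1 + h)/(8 + h)
-41*v(1) + C(2 + 5, 5 - 1*(-3)) = -41*(1 + 1)/(8 + 1) + (2 + 5)*(5 - 1*(-3)) = -41*2/9 + 7*(5 + 3) = -41*2/9 + 7*8 = -41*2/9 + 56 = -82/9 + 56 = 422/9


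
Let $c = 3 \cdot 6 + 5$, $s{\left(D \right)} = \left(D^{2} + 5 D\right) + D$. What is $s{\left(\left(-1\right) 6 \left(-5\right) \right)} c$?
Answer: $24840$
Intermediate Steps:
$s{\left(D \right)} = D^{2} + 6 D$
$c = 23$ ($c = 18 + 5 = 23$)
$s{\left(\left(-1\right) 6 \left(-5\right) \right)} c = \left(-1\right) 6 \left(-5\right) \left(6 + \left(-1\right) 6 \left(-5\right)\right) 23 = \left(-6\right) \left(-5\right) \left(6 - -30\right) 23 = 30 \left(6 + 30\right) 23 = 30 \cdot 36 \cdot 23 = 1080 \cdot 23 = 24840$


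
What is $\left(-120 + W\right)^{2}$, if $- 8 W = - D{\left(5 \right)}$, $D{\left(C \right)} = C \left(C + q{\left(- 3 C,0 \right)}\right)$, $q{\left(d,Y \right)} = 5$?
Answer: $\frac{207025}{16} \approx 12939.0$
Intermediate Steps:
$D{\left(C \right)} = C \left(5 + C\right)$ ($D{\left(C \right)} = C \left(C + 5\right) = C \left(5 + C\right)$)
$W = \frac{25}{4}$ ($W = - \frac{\left(-1\right) 5 \left(5 + 5\right)}{8} = - \frac{\left(-1\right) 5 \cdot 10}{8} = - \frac{\left(-1\right) 50}{8} = \left(- \frac{1}{8}\right) \left(-50\right) = \frac{25}{4} \approx 6.25$)
$\left(-120 + W\right)^{2} = \left(-120 + \frac{25}{4}\right)^{2} = \left(- \frac{455}{4}\right)^{2} = \frac{207025}{16}$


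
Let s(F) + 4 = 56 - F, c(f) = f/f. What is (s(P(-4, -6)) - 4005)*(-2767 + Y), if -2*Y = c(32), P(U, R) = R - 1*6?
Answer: 21813435/2 ≈ 1.0907e+7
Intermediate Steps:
P(U, R) = -6 + R (P(U, R) = R - 6 = -6 + R)
c(f) = 1
Y = -½ (Y = -½*1 = -½ ≈ -0.50000)
s(F) = 52 - F (s(F) = -4 + (56 - F) = 52 - F)
(s(P(-4, -6)) - 4005)*(-2767 + Y) = ((52 - (-6 - 6)) - 4005)*(-2767 - ½) = ((52 - 1*(-12)) - 4005)*(-5535/2) = ((52 + 12) - 4005)*(-5535/2) = (64 - 4005)*(-5535/2) = -3941*(-5535/2) = 21813435/2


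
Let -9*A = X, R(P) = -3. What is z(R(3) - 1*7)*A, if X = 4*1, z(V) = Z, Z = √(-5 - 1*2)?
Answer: -4*I*√7/9 ≈ -1.1759*I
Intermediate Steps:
Z = I*√7 (Z = √(-5 - 2) = √(-7) = I*√7 ≈ 2.6458*I)
z(V) = I*√7
X = 4
A = -4/9 (A = -⅑*4 = -4/9 ≈ -0.44444)
z(R(3) - 1*7)*A = (I*√7)*(-4/9) = -4*I*√7/9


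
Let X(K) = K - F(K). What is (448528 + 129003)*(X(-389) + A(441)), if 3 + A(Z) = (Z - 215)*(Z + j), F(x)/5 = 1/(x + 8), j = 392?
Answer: 41337908087981/381 ≈ 1.0850e+11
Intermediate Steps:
F(x) = 5/(8 + x) (F(x) = 5/(x + 8) = 5/(8 + x))
X(K) = K - 5/(8 + K)
A(Z) = -3 + (-215 + Z)*(392 + Z) (A(Z) = -3 + (Z - 215)*(Z + 392) = -3 + (-215 + Z)*(392 + Z))
(448528 + 129003)*(X(-389) + A(441)) = (448528 + 129003)*((-5 - 389*(8 - 389))/(8 - 389) + (-84283 + 441**2 + 177*441)) = 577531*((-5 - 389*(-381))/(-381) + (-84283 + 194481 + 78057)) = 577531*(-(-5 + 148209)/381 + 188255) = 577531*(-1/381*148204 + 188255) = 577531*(-148204/381 + 188255) = 577531*(71576951/381) = 41337908087981/381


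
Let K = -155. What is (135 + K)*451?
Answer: -9020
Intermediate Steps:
(135 + K)*451 = (135 - 155)*451 = -20*451 = -9020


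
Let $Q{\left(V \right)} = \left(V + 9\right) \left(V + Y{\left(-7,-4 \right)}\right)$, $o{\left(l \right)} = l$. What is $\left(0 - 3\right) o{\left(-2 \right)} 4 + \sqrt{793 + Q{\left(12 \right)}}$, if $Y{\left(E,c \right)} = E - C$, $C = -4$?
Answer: $24 + \sqrt{982} \approx 55.337$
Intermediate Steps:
$Y{\left(E,c \right)} = 4 + E$ ($Y{\left(E,c \right)} = E - -4 = E + 4 = 4 + E$)
$Q{\left(V \right)} = \left(-3 + V\right) \left(9 + V\right)$ ($Q{\left(V \right)} = \left(V + 9\right) \left(V + \left(4 - 7\right)\right) = \left(9 + V\right) \left(V - 3\right) = \left(9 + V\right) \left(-3 + V\right) = \left(-3 + V\right) \left(9 + V\right)$)
$\left(0 - 3\right) o{\left(-2 \right)} 4 + \sqrt{793 + Q{\left(12 \right)}} = \left(0 - 3\right) \left(-2\right) 4 + \sqrt{793 + \left(-27 + 12^{2} + 6 \cdot 12\right)} = \left(-3\right) \left(-2\right) 4 + \sqrt{793 + \left(-27 + 144 + 72\right)} = 6 \cdot 4 + \sqrt{793 + 189} = 24 + \sqrt{982}$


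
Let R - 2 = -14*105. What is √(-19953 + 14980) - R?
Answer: 1468 + I*√4973 ≈ 1468.0 + 70.52*I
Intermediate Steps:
R = -1468 (R = 2 - 14*105 = 2 - 1470 = -1468)
√(-19953 + 14980) - R = √(-19953 + 14980) - 1*(-1468) = √(-4973) + 1468 = I*√4973 + 1468 = 1468 + I*√4973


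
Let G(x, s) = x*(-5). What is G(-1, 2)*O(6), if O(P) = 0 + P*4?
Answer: 120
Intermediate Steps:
O(P) = 4*P (O(P) = 0 + 4*P = 4*P)
G(x, s) = -5*x
G(-1, 2)*O(6) = (-5*(-1))*(4*6) = 5*24 = 120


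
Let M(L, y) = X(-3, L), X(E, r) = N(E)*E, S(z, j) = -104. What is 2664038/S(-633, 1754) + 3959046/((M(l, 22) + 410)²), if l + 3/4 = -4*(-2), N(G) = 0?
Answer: -4302048529/168100 ≈ -25592.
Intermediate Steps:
l = 29/4 (l = -¾ - 4*(-2) = -¾ + 8 = 29/4 ≈ 7.2500)
X(E, r) = 0 (X(E, r) = 0*E = 0)
M(L, y) = 0
2664038/S(-633, 1754) + 3959046/((M(l, 22) + 410)²) = 2664038/(-104) + 3959046/((0 + 410)²) = 2664038*(-1/104) + 3959046/(410²) = -102463/4 + 3959046/168100 = -102463/4 + 3959046*(1/168100) = -102463/4 + 1979523/84050 = -4302048529/168100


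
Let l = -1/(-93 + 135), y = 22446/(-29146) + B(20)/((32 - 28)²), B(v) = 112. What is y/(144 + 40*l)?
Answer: 476637/10944323 ≈ 0.043551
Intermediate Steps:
y = 90788/14573 (y = 22446/(-29146) + 112/((32 - 28)²) = 22446*(-1/29146) + 112/(4²) = -11223/14573 + 112/16 = -11223/14573 + 112*(1/16) = -11223/14573 + 7 = 90788/14573 ≈ 6.2299)
l = -1/42 ≈ -0.023810
y/(144 + 40*l) = 90788/(14573*(144 + 40*(-1/42))) = 90788/(14573*(144 - 20/21)) = 90788/(14573*(3004/21)) = (90788/14573)*(21/3004) = 476637/10944323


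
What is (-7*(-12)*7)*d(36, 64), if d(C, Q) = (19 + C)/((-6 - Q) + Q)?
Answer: -5390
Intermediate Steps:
d(C, Q) = -19/6 - C/6 (d(C, Q) = (19 + C)/(-6) = (19 + C)*(-⅙) = -19/6 - C/6)
(-7*(-12)*7)*d(36, 64) = (-7*(-12)*7)*(-19/6 - ⅙*36) = (84*7)*(-19/6 - 6) = 588*(-55/6) = -5390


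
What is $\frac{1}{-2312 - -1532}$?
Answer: $- \frac{1}{780} \approx -0.0012821$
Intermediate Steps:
$\frac{1}{-2312 - -1532} = \frac{1}{-2312 + 1532} = \frac{1}{-780} = - \frac{1}{780}$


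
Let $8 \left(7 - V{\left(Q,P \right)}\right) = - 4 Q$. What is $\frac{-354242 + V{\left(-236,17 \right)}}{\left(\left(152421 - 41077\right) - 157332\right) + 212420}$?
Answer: $- \frac{354353}{166432} \approx -2.1291$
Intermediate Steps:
$V{\left(Q,P \right)} = 7 + \frac{Q}{2}$ ($V{\left(Q,P \right)} = 7 - \frac{\left(-4\right) Q}{8} = 7 + \frac{Q}{2}$)
$\frac{-354242 + V{\left(-236,17 \right)}}{\left(\left(152421 - 41077\right) - 157332\right) + 212420} = \frac{-354242 + \left(7 + \frac{1}{2} \left(-236\right)\right)}{\left(\left(152421 - 41077\right) - 157332\right) + 212420} = \frac{-354242 + \left(7 - 118\right)}{\left(111344 - 157332\right) + 212420} = \frac{-354242 - 111}{-45988 + 212420} = - \frac{354353}{166432}$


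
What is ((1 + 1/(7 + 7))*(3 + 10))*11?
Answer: 2145/14 ≈ 153.21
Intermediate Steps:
((1 + 1/(7 + 7))*(3 + 10))*11 = ((1 + 1/14)*13)*11 = ((15/14)*13)*11 = (195/14)*11 = 2145/14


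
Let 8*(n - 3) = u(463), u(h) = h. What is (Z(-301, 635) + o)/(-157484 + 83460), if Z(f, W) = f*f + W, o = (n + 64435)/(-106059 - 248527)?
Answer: -15223973553/12351940736 ≈ -1.2325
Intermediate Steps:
n = 487/8 (n = 3 + (⅛)*463 = 3 + 463/8 = 487/8 ≈ 60.875)
o = -30351/166864 (o = (487/8 + 64435)/(-106059 - 248527) = (515967/8)/(-354586) = (515967/8)*(-1/354586) = -30351/166864 ≈ -0.18189)
Z(f, W) = W + f² (Z(f, W) = f² + W = W + f²)
(Z(-301, 635) + o)/(-157484 + 83460) = ((635 + (-301)²) - 30351/166864)/(-157484 + 83460) = ((635 + 90601) - 30351/166864)/(-74024) = (91236 - 30351/166864)*(-1/74024) = (15223973553/166864)*(-1/74024) = -15223973553/12351940736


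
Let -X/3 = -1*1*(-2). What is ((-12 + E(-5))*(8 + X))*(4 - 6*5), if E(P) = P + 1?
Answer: 832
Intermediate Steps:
E(P) = 1 + P
X = -6 (X = -3*(-1*1)*(-2) = -(-3)*(-2) = -3*2 = -6)
((-12 + E(-5))*(8 + X))*(4 - 6*5) = ((-12 + (1 - 5))*(8 - 6))*(4 - 6*5) = ((-12 - 4)*2)*(4 - 30) = -16*2*(-26) = -32*(-26) = 832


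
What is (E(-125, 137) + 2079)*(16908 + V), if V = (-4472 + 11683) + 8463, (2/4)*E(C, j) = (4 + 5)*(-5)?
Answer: 64805598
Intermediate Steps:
E(C, j) = -90 (E(C, j) = 2*((4 + 5)*(-5)) = 2*(9*(-5)) = 2*(-45) = -90)
V = 15674 (V = 7211 + 8463 = 15674)
(E(-125, 137) + 2079)*(16908 + V) = (-90 + 2079)*(16908 + 15674) = 1989*32582 = 64805598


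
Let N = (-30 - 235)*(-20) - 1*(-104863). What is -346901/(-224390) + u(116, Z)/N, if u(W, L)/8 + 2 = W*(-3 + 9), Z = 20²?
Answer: 39461468143/24719475570 ≈ 1.5964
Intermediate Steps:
Z = 400
u(W, L) = -16 + 48*W (u(W, L) = -16 + 8*(W*(-3 + 9)) = -16 + 8*(W*6) = -16 + 8*(6*W) = -16 + 48*W)
N = 110163 (N = -265*(-20) + 104863 = 5300 + 104863 = 110163)
-346901/(-224390) + u(116, Z)/N = -346901/(-224390) + (-16 + 48*116)/110163 = -346901*(-1/224390) + (-16 + 5568)*(1/110163) = 346901/224390 + 5552*(1/110163) = 346901/224390 + 5552/110163 = 39461468143/24719475570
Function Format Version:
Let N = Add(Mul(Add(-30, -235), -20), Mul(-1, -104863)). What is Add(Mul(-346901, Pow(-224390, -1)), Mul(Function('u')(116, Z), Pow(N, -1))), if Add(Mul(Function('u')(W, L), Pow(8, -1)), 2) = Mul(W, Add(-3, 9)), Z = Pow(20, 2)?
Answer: Rational(39461468143, 24719475570) ≈ 1.5964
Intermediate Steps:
Z = 400
Function('u')(W, L) = Add(-16, Mul(48, W)) (Function('u')(W, L) = Add(-16, Mul(8, Mul(W, Add(-3, 9)))) = Add(-16, Mul(8, Mul(W, 6))) = Add(-16, Mul(8, Mul(6, W))) = Add(-16, Mul(48, W)))
N = 110163 (N = Add(Mul(-265, -20), 104863) = Add(5300, 104863) = 110163)
Add(Mul(-346901, Pow(-224390, -1)), Mul(Function('u')(116, Z), Pow(N, -1))) = Add(Mul(-346901, Pow(-224390, -1)), Mul(Add(-16, Mul(48, 116)), Pow(110163, -1))) = Add(Mul(-346901, Rational(-1, 224390)), Mul(Add(-16, 5568), Rational(1, 110163))) = Add(Rational(346901, 224390), Mul(5552, Rational(1, 110163))) = Add(Rational(346901, 224390), Rational(5552, 110163)) = Rational(39461468143, 24719475570)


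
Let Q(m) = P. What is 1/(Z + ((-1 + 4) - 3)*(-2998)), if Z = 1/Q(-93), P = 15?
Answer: 15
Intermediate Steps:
Q(m) = 15
Z = 1/15 ≈ 0.066667
1/(Z + ((-1 + 4) - 3)*(-2998)) = 1/(1/15 + ((-1 + 4) - 3)*(-2998)) = 1/(1/15 + (3 - 3)*(-2998)) = 1/(1/15 + 0*(-2998)) = 1/(1/15 + 0) = 1/(1/15) = 15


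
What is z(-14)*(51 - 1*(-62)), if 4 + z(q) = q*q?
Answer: 21696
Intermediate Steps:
z(q) = -4 + q² (z(q) = -4 + q*q = -4 + q²)
z(-14)*(51 - 1*(-62)) = (-4 + (-14)²)*(51 - 1*(-62)) = (-4 + 196)*(51 + 62) = 192*113 = 21696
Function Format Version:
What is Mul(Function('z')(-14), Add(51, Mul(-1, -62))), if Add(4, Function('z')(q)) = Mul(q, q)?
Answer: 21696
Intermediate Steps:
Function('z')(q) = Add(-4, Pow(q, 2)) (Function('z')(q) = Add(-4, Mul(q, q)) = Add(-4, Pow(q, 2)))
Mul(Function('z')(-14), Add(51, Mul(-1, -62))) = Mul(Add(-4, Pow(-14, 2)), Add(51, Mul(-1, -62))) = Mul(Add(-4, 196), Add(51, 62)) = Mul(192, 113) = 21696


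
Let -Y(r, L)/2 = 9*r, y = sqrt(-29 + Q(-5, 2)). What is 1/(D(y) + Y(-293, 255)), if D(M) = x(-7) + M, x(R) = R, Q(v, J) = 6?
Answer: 229/1206144 - I*sqrt(23)/27741312 ≈ 0.00018986 - 1.7288e-7*I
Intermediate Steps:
y = I*sqrt(23) (y = sqrt(-29 + 6) = sqrt(-23) = I*sqrt(23) ≈ 4.7958*I)
D(M) = -7 + M
Y(r, L) = -18*r
1/(D(y) + Y(-293, 255)) = 1/((-7 + I*sqrt(23)) - 18*(-293)) = 1/((-7 + I*sqrt(23)) + 5274) = 1/(5267 + I*sqrt(23))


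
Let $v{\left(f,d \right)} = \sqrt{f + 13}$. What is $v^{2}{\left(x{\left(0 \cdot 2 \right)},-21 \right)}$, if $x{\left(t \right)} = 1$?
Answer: $14$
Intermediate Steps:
$v{\left(f,d \right)} = \sqrt{13 + f}$
$v^{2}{\left(x{\left(0 \cdot 2 \right)},-21 \right)} = \left(\sqrt{13 + 1}\right)^{2} = \left(\sqrt{14}\right)^{2} = 14$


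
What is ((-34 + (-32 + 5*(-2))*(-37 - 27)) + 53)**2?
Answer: 7327849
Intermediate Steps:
((-34 + (-32 + 5*(-2))*(-37 - 27)) + 53)**2 = ((-34 + (-32 - 10)*(-64)) + 53)**2 = ((-34 - 42*(-64)) + 53)**2 = ((-34 + 2688) + 53)**2 = (2654 + 53)**2 = 2707**2 = 7327849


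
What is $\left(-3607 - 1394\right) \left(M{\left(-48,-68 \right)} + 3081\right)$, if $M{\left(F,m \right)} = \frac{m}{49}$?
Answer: $- \frac{754655901}{49} \approx -1.5401 \cdot 10^{7}$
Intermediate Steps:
$M{\left(F,m \right)} = \frac{m}{49}$ ($M{\left(F,m \right)} = m \frac{1}{49} = \frac{m}{49}$)
$\left(-3607 - 1394\right) \left(M{\left(-48,-68 \right)} + 3081\right) = \left(-3607 - 1394\right) \left(\frac{1}{49} \left(-68\right) + 3081\right) = - 5001 \left(- \frac{68}{49} + 3081\right) = \left(-5001\right) \frac{150901}{49} = - \frac{754655901}{49}$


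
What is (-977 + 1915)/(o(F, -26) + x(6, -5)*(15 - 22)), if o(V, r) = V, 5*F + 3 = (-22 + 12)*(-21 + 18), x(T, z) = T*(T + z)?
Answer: -4690/183 ≈ -25.628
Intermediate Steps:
F = 27/5 (F = -⅗ + ((-22 + 12)*(-21 + 18))/5 = -⅗ + (-10*(-3))/5 = -⅗ + (⅕)*30 = -⅗ + 6 = 27/5 ≈ 5.4000)
(-977 + 1915)/(o(F, -26) + x(6, -5)*(15 - 22)) = (-977 + 1915)/(27/5 + (6*(6 - 5))*(15 - 22)) = 938/(27/5 + (6*1)*(-7)) = 938/(27/5 + 6*(-7)) = 938/(27/5 - 42) = 938/(-183/5) = 938*(-5/183) = -4690/183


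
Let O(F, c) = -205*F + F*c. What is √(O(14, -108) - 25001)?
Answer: I*√29383 ≈ 171.41*I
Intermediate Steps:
√(O(14, -108) - 25001) = √(14*(-205 - 108) - 25001) = √(14*(-313) - 25001) = √(-4382 - 25001) = √(-29383) = I*√29383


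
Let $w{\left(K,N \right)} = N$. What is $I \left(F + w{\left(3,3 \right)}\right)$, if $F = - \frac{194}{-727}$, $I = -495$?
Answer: $- \frac{1175625}{727} \approx -1617.1$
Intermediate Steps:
$F = \frac{194}{727}$ ($F = \left(-194\right) \left(- \frac{1}{727}\right) = \frac{194}{727} \approx 0.26685$)
$I \left(F + w{\left(3,3 \right)}\right) = - 495 \left(\frac{194}{727} + 3\right) = \left(-495\right) \frac{2375}{727} = - \frac{1175625}{727}$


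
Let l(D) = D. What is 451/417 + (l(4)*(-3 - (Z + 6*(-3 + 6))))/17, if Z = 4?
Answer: -34033/7089 ≈ -4.8008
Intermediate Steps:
451/417 + (l(4)*(-3 - (Z + 6*(-3 + 6))))/17 = 451/417 + (4*(-3 - (4 + 6*(-3 + 6))))/17 = 451*(1/417) + (4*(-3 - (4 + 6*3)))*(1/17) = 451/417 + (4*(-3 - (4 + 18)))*(1/17) = 451/417 + (4*(-3 - 1*22))*(1/17) = 451/417 + (4*(-3 - 22))*(1/17) = 451/417 + (4*(-25))*(1/17) = 451/417 - 100*1/17 = 451/417 - 100/17 = -34033/7089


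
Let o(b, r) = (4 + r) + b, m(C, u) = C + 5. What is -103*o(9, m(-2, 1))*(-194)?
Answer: 319712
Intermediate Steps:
m(C, u) = 5 + C
o(b, r) = 4 + b + r
-103*o(9, m(-2, 1))*(-194) = -103*(4 + 9 + (5 - 2))*(-194) = -103*(4 + 9 + 3)*(-194) = -103*16*(-194) = -1648*(-194) = 319712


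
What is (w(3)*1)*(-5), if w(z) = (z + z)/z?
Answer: -10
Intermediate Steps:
w(z) = 2 (w(z) = (2*z)/z = 2)
(w(3)*1)*(-5) = (2*1)*(-5) = 2*(-5) = -10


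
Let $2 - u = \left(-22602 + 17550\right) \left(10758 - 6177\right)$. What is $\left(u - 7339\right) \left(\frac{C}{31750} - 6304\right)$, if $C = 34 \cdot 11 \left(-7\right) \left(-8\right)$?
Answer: $- \frac{18520828380936}{127} \approx -1.4583 \cdot 10^{11}$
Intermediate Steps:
$u = 23143214$ ($u = 2 - \left(-22602 + 17550\right) \left(10758 - 6177\right) = 2 - \left(-5052\right) 4581 = 2 - -23143212 = 2 + 23143212 = 23143214$)
$C = 20944$ ($C = 34 \left(\left(-77\right) \left(-8\right)\right) = 34 \cdot 616 = 20944$)
$\left(u - 7339\right) \left(\frac{C}{31750} - 6304\right) = \left(23143214 - 7339\right) \left(\frac{20944}{31750} - 6304\right) = 23135875 \left(20944 \cdot \frac{1}{31750} - 6304\right) = 23135875 \left(\frac{10472}{15875} - 6304\right) = 23135875 \left(- \frac{100065528}{15875}\right) = - \frac{18520828380936}{127}$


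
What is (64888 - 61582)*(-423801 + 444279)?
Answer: 67700268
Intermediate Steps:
(64888 - 61582)*(-423801 + 444279) = 3306*20478 = 67700268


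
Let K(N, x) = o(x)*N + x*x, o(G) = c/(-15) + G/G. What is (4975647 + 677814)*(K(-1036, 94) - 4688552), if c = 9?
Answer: -132294673456572/5 ≈ -2.6459e+13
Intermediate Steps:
o(G) = ⅖ (o(G) = 9/(-15) + G/G = 9*(-1/15) + 1 = -⅗ + 1 = ⅖)
K(N, x) = x² + 2*N/5 (K(N, x) = 2*N/5 + x*x = 2*N/5 + x² = x² + 2*N/5)
(4975647 + 677814)*(K(-1036, 94) - 4688552) = (4975647 + 677814)*((94² + (⅖)*(-1036)) - 4688552) = 5653461*((8836 - 2072/5) - 4688552) = 5653461*(42108/5 - 4688552) = 5653461*(-23400652/5) = -132294673456572/5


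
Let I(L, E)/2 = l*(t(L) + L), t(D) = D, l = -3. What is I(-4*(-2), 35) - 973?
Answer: -1069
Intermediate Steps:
I(L, E) = -12*L (I(L, E) = 2*(-3*(L + L)) = 2*(-6*L) = -12*L)
I(-4*(-2), 35) - 973 = -(-48)*(-2) - 973 = -12*8 - 973 = -96 - 973 = -1069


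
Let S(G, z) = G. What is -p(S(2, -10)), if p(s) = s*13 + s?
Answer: -28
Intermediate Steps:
p(s) = 14*s (p(s) = 13*s + s = 14*s)
-p(S(2, -10)) = -14*2 = -1*28 = -28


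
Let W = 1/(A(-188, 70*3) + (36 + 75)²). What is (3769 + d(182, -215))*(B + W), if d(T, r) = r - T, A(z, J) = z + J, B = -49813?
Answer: -2073246745176/12343 ≈ -1.6797e+8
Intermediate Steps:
A(z, J) = J + z
W = 1/12343 (W = 1/((70*3 - 188) + (36 + 75)²) = 1/((210 - 188) + 111²) = 1/(22 + 12321) = 1/12343 ≈ 8.1018e-5)
(3769 + d(182, -215))*(B + W) = (3769 + (-215 - 1*182))*(-49813 + 1/12343) = (3769 + (-215 - 182))*(-614841858/12343) = (3769 - 397)*(-614841858/12343) = 3372*(-614841858/12343) = -2073246745176/12343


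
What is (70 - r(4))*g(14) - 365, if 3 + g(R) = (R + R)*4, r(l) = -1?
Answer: 7374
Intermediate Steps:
g(R) = -3 + 8*R (g(R) = -3 + (R + R)*4 = -3 + (2*R)*4 = -3 + 8*R)
(70 - r(4))*g(14) - 365 = (70 - 1*(-1))*(-3 + 8*14) - 365 = (70 + 1)*(-3 + 112) - 365 = 71*109 - 365 = 7739 - 365 = 7374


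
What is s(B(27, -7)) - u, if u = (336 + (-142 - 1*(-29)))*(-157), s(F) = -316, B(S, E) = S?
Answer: 34695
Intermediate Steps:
u = -35011 (u = (336 + (-142 + 29))*(-157) = (336 - 113)*(-157) = 223*(-157) = -35011)
s(B(27, -7)) - u = -316 - 1*(-35011) = -316 + 35011 = 34695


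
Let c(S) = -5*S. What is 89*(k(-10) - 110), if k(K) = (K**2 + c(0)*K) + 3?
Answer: -623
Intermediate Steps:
k(K) = 3 + K**2 (k(K) = (K**2 + (-5*0)*K) + 3 = (K**2 + 0*K) + 3 = (K**2 + 0) + 3 = K**2 + 3 = 3 + K**2)
89*(k(-10) - 110) = 89*((3 + (-10)**2) - 110) = 89*((3 + 100) - 110) = 89*(103 - 110) = 89*(-7) = -623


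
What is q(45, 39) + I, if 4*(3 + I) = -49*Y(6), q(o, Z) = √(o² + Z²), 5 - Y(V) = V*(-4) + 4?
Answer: -1237/4 + 3*√394 ≈ -249.70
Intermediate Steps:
Y(V) = 1 + 4*V (Y(V) = 5 - (V*(-4) + 4) = 5 - (-4*V + 4) = 5 - (4 - 4*V) = 5 + (-4 + 4*V) = 1 + 4*V)
q(o, Z) = √(Z² + o²)
I = -1237/4 (I = -3 + (-49*(1 + 4*6))/4 = -3 + (-49*(1 + 24))/4 = -3 + (-49*25)/4 = -3 + (¼)*(-1225) = -3 - 1225/4 = -1237/4 ≈ -309.25)
q(45, 39) + I = √(39² + 45²) - 1237/4 = √(1521 + 2025) - 1237/4 = √3546 - 1237/4 = 3*√394 - 1237/4 = -1237/4 + 3*√394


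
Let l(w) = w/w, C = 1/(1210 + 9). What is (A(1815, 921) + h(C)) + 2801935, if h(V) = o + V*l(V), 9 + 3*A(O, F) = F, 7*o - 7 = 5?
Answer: 23911520022/8533 ≈ 2.8022e+6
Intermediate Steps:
o = 12/7 (o = 1 + (⅐)*5 = 1 + 5/7 = 12/7 ≈ 1.7143)
A(O, F) = -3 + F/3
C = 1/1219 ≈ 0.00082034
l(w) = 1
h(V) = 12/7 + V (h(V) = 12/7 + V*1 = 12/7 + V)
(A(1815, 921) + h(C)) + 2801935 = ((-3 + (⅓)*921) + (12/7 + 1/1219)) + 2801935 = ((-3 + 307) + 14635/8533) + 2801935 = (304 + 14635/8533) + 2801935 = 2608667/8533 + 2801935 = 23911520022/8533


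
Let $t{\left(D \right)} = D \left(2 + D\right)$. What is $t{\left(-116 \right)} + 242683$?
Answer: $255907$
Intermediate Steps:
$t{\left(-116 \right)} + 242683 = - 116 \left(2 - 116\right) + 242683 = \left(-116\right) \left(-114\right) + 242683 = 13224 + 242683 = 255907$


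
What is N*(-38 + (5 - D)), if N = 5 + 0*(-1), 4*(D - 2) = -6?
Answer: -335/2 ≈ -167.50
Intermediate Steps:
D = ½ (D = 2 + (¼)*(-6) = 2 - 3/2 = ½ ≈ 0.50000)
N = 5 (N = 5 + 0 = 5)
N*(-38 + (5 - D)) = 5*(-38 + (5 - 1*½)) = 5*(-38 + (5 - ½)) = 5*(-38 + 9/2) = 5*(-67/2) = -335/2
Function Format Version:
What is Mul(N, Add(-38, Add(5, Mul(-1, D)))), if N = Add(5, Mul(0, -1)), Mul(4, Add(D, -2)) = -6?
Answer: Rational(-335, 2) ≈ -167.50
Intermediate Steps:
D = Rational(1, 2) (D = Add(2, Mul(Rational(1, 4), -6)) = Add(2, Rational(-3, 2)) = Rational(1, 2) ≈ 0.50000)
N = 5 (N = Add(5, 0) = 5)
Mul(N, Add(-38, Add(5, Mul(-1, D)))) = Mul(5, Add(-38, Add(5, Mul(-1, Rational(1, 2))))) = Mul(5, Add(-38, Add(5, Rational(-1, 2)))) = Mul(5, Add(-38, Rational(9, 2))) = Mul(5, Rational(-67, 2)) = Rational(-335, 2)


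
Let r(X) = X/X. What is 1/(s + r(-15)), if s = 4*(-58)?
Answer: -1/231 ≈ -0.0043290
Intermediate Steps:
s = -232
r(X) = 1
1/(s + r(-15)) = 1/(-232 + 1) = 1/(-231) = -1/231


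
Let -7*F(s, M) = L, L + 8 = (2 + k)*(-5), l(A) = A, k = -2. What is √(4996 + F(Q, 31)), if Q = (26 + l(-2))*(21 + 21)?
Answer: 2*√61215/7 ≈ 70.690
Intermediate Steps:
Q = 1008 (Q = (26 - 2)*(21 + 21) = 24*42 = 1008)
L = -8 (L = -8 + (2 - 2)*(-5) = -8 + 0*(-5) = -8 + 0 = -8)
F(s, M) = 8/7 (F(s, M) = -⅐*(-8) = 8/7)
√(4996 + F(Q, 31)) = √(4996 + 8/7) = √(34980/7) = 2*√61215/7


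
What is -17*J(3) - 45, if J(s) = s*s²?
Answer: -504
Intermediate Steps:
J(s) = s³
-17*J(3) - 45 = -17*3³ - 45 = -17*27 - 45 = -459 - 45 = -504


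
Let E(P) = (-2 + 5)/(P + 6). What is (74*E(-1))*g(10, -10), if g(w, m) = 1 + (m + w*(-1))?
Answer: -4218/5 ≈ -843.60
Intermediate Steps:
g(w, m) = 1 + m - w (g(w, m) = 1 + (m - w) = 1 + m - w)
E(P) = 3/(6 + P)
(74*E(-1))*g(10, -10) = (74*(3/(6 - 1)))*(1 - 10 - 1*10) = (74*(3/5))*(1 - 10 - 10) = (74*(3*(⅕)))*(-19) = (74*(⅗))*(-19) = (222/5)*(-19) = -4218/5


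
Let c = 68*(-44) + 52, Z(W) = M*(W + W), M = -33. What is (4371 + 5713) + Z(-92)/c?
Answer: 2470074/245 ≈ 10082.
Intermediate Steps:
Z(W) = -66*W (Z(W) = -33*(W + W) = -66*W)
c = -2940 (c = -2992 + 52 = -2940)
(4371 + 5713) + Z(-92)/c = (4371 + 5713) - 66*(-92)/(-2940) = 10084 + 6072*(-1/2940) = 10084 - 506/245 = 2470074/245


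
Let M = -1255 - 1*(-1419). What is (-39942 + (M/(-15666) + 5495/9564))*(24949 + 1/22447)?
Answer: -46547924103951603463/46711466249 ≈ -9.9650e+8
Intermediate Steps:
M = 164 (M = -1255 + 1419 = 164)
(-39942 + (M/(-15666) + 5495/9564))*(24949 + 1/22447) = (-39942 + (164/(-15666) + 5495/9564))*(24949 + 1/22447) = (-39942 + (164*(-1/15666) + 5495*(1/9564)))*(24949 + 1/22447) = (-39942 + (-82/7833 + 5495/9564))*(560030204/22447) = (-39942 + 4695343/8323868)*(560030204/22447) = -332467240313/8323868*560030204/22447 = -46547924103951603463/46711466249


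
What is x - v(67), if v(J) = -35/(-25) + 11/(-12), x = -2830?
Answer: -169829/60 ≈ -2830.5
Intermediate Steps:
v(J) = 29/60 (v(J) = -35*(-1/25) + 11*(-1/12) = 7/5 - 11/12 = 29/60)
x - v(67) = -2830 - 1*29/60 = -2830 - 29/60 = -169829/60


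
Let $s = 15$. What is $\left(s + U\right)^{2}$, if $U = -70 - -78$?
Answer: $529$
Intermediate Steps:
$U = 8$ ($U = -70 + 78 = 8$)
$\left(s + U\right)^{2} = \left(15 + 8\right)^{2} = 23^{2} = 529$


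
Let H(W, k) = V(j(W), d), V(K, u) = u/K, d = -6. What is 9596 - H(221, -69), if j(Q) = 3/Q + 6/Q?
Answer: 29230/3 ≈ 9743.3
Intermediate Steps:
j(Q) = 9/Q
H(W, k) = -2*W/3 (H(W, k) = -6*W/9 = -2*W/3)
9596 - H(221, -69) = 9596 - (-2)*221/3 = 9596 - 1*(-442/3) = 9596 + 442/3 = 29230/3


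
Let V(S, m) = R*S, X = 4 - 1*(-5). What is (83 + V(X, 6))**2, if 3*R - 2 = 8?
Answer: 12769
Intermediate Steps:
X = 9 (X = 4 + 5 = 9)
R = 10/3 (R = 2/3 + (1/3)*8 = 2/3 + 8/3 = 10/3 ≈ 3.3333)
V(S, m) = 10*S/3
(83 + V(X, 6))**2 = (83 + (10/3)*9)**2 = (83 + 30)**2 = 113**2 = 12769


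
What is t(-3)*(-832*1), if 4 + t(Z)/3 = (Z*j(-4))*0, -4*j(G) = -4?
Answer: 9984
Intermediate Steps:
j(G) = 1 (j(G) = -¼*(-4) = 1)
t(Z) = -12 (t(Z) = -12 + 3*((Z*1)*0) = -12 + 3*(Z*0) = -12 + 3*0 = -12 + 0 = -12)
t(-3)*(-832*1) = -(-9984) = -12*(-832) = 9984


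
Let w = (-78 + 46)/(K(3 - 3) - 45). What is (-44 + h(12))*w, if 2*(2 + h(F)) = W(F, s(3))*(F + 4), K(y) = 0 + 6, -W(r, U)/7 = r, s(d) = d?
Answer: -22976/39 ≈ -589.13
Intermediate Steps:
W(r, U) = -7*r
K(y) = 6
w = 32/39 (w = (-78 + 46)/(6 - 45) = -32/(-39) = -32*(-1/39) = 32/39 ≈ 0.82051)
h(F) = -2 - 7*F*(4 + F)/2 (h(F) = -2 + ((-7*F)*(F + 4))/2 = -2 + ((-7*F)*(4 + F))/2 = -2 + (-7*F*(4 + F))/2 = -2 - 7*F*(4 + F)/2)
(-44 + h(12))*w = (-44 + (-2 - 14*12 - 7/2*12²))*(32/39) = (-44 + (-2 - 168 - 7/2*144))*(32/39) = (-44 + (-2 - 168 - 504))*(32/39) = (-44 - 674)*(32/39) = -718*32/39 = -22976/39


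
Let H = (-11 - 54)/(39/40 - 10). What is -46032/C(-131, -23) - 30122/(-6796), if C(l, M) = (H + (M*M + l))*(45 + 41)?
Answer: 33249888173/10686631846 ≈ 3.1114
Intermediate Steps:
H = 2600/361 (H = -65/(39*(1/40) - 10) = -65/(39/40 - 10) = -65/(-361/40) = -65*(-40/361) = 2600/361 ≈ 7.2022)
C(l, M) = 223600/361 + 86*l + 86*M² (C(l, M) = (2600/361 + (M*M + l))*(45 + 41) = (2600/361 + (M² + l))*86 = (2600/361 + (l + M²))*86 = (2600/361 + l + M²)*86 = 223600/361 + 86*l + 86*M²)
-46032/C(-131, -23) - 30122/(-6796) = -46032/(223600/361 + 86*(-131) + 86*(-23)²) - 30122/(-6796) = -46032/(223600/361 - 11266 + 86*529) - 30122*(-1/6796) = -46032/(223600/361 - 11266 + 45494) + 15061/3398 = -46032/12579908/361 + 15061/3398 = -46032*361/12579908 + 15061/3398 = -4154388/3144977 + 15061/3398 = 33249888173/10686631846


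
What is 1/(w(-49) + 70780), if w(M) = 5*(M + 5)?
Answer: 1/70560 ≈ 1.4172e-5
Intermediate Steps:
w(M) = 25 + 5*M (w(M) = 5*(5 + M) = 25 + 5*M)
1/(w(-49) + 70780) = 1/((25 + 5*(-49)) + 70780) = 1/((25 - 245) + 70780) = 1/(-220 + 70780) = 1/70560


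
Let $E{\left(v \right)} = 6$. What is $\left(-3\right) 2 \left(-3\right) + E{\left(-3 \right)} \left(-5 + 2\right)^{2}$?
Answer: $72$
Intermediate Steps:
$\left(-3\right) 2 \left(-3\right) + E{\left(-3 \right)} \left(-5 + 2\right)^{2} = \left(-3\right) 2 \left(-3\right) + 6 \left(-5 + 2\right)^{2} = \left(-6\right) \left(-3\right) + 6 \left(-3\right)^{2} = 18 + 6 \cdot 9 = 18 + 54 = 72$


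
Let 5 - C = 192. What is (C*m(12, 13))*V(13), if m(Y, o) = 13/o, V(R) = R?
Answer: -2431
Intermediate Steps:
C = -187 (C = 5 - 1*192 = 5 - 192 = -187)
(C*m(12, 13))*V(13) = -2431/13*13 = -187*1*13 = -187*13 = -2431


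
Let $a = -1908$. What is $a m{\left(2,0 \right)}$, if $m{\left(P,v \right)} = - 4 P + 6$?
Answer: $3816$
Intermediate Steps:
$m{\left(P,v \right)} = 6 - 4 P$
$a m{\left(2,0 \right)} = - 1908 \left(6 - 8\right) = \left(-1908\right) \left(-2\right) = 3816$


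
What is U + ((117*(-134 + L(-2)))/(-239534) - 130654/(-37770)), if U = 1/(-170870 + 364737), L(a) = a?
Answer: 1545949650759218/438488340857265 ≈ 3.5256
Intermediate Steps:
U = 1/193867 ≈ 5.1582e-6
U + ((117*(-134 + L(-2)))/(-239534) - 130654/(-37770)) = 1/193867 + ((117*(-134 - 2))/(-239534) - 130654/(-37770)) = 1/193867 + ((117*(-136))*(-1/239534) - 130654*(-1/37770)) = 1/193867 + (-15912*(-1/239534) + 65327/18885) = 1/193867 + (7956/119767 + 65327/18885) = 1/193867 + 7974267869/2261799795 = 1545949650759218/438488340857265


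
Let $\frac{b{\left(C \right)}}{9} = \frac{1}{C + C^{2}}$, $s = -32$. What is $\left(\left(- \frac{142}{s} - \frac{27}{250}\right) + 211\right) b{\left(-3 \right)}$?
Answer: $\frac{1291977}{4000} \approx 322.99$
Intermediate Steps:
$b{\left(C \right)} = \frac{9}{C + C^{2}}$
$\left(\left(- \frac{142}{s} - \frac{27}{250}\right) + 211\right) b{\left(-3 \right)} = \left(\left(- \frac{142}{-32} - \frac{27}{250}\right) + 211\right) \frac{9}{\left(-3\right) \left(1 - 3\right)} = \left(\left(\left(-142\right) \left(- \frac{1}{32}\right) - \frac{27}{250}\right) + 211\right) 9 \left(- \frac{1}{3}\right) \frac{1}{-2} = \left(\left(\frac{71}{16} - \frac{27}{250}\right) + 211\right) 9 \left(- \frac{1}{3}\right) \left(- \frac{1}{2}\right) = \left(\frac{8659}{2000} + 211\right) \frac{3}{2} = \frac{430659}{2000} \cdot \frac{3}{2} = \frac{1291977}{4000}$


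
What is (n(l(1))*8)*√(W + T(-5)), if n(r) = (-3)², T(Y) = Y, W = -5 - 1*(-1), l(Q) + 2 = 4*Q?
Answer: 216*I ≈ 216.0*I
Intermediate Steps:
l(Q) = -2 + 4*Q
W = -4 (W = -5 + 1 = -4)
n(r) = 9
(n(l(1))*8)*√(W + T(-5)) = (9*8)*√(-4 - 5) = 72*√(-9) = 72*(3*I) = 216*I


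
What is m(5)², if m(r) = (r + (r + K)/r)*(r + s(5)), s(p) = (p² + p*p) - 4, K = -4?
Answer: 1758276/25 ≈ 70331.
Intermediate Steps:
s(p) = -4 + 2*p² (s(p) = (p² + p²) - 4 = 2*p² - 4 = -4 + 2*p²)
m(r) = (46 + r)*(r + (-4 + r)/r) (m(r) = (r + (r - 4)/r)*(r + (-4 + 2*5²)) = (r + (-4 + r)/r)*(r + (-4 + 2*25)) = (r + (-4 + r)/r)*(r + (-4 + 50)) = (r + (-4 + r)/r)*(r + 46) = (r + (-4 + r)/r)*(46 + r) = (46 + r)*(r + (-4 + r)/r))
m(5)² = (42 + 5² - 184/5 + 47*5)² = (42 + 25 - 184*⅕ + 235)² = (42 + 25 - 184/5 + 235)² = (1326/5)² = 1758276/25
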